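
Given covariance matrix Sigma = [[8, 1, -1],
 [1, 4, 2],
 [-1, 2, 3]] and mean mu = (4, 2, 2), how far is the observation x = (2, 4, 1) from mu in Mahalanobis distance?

Step 1 — centre the observation: (x - mu) = (-2, 2, -1).

Step 2 — invert Sigma (cofactor / det for 3×3, or solve directly):
  Sigma^{-1} = [[0.1509, -0.0943, 0.1132],
 [-0.0943, 0.434, -0.3208],
 [0.1132, -0.3208, 0.5849]].

Step 3 — form the quadratic (x - mu)^T · Sigma^{-1} · (x - mu):
  Sigma^{-1} · (x - mu) = (-0.6038, 1.3774, -1.4528).
  (x - mu)^T · [Sigma^{-1} · (x - mu)] = (-2)·(-0.6038) + (2)·(1.3774) + (-1)·(-1.4528) = 5.4151.

Step 4 — take square root: d = √(5.4151) ≈ 2.327.

d(x, mu) = √(5.4151) ≈ 2.327


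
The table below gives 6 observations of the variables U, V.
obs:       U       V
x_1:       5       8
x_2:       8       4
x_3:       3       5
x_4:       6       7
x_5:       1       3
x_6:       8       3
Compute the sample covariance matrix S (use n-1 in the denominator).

Step 1 — column means:
  mean(U) = (5 + 8 + 3 + 6 + 1 + 8) / 6 = 31/6 = 5.1667
  mean(V) = (8 + 4 + 5 + 7 + 3 + 3) / 6 = 30/6 = 5

Step 2 — sample covariance S[i,j] = (1/(n-1)) · Σ_k (x_{k,i} - mean_i) · (x_{k,j} - mean_j), with n-1 = 5.
  S[U,U] = ((-0.1667)·(-0.1667) + (2.8333)·(2.8333) + (-2.1667)·(-2.1667) + (0.8333)·(0.8333) + (-4.1667)·(-4.1667) + (2.8333)·(2.8333)) / 5 = 38.8333/5 = 7.7667
  S[U,V] = ((-0.1667)·(3) + (2.8333)·(-1) + (-2.1667)·(0) + (0.8333)·(2) + (-4.1667)·(-2) + (2.8333)·(-2)) / 5 = 1/5 = 0.2
  S[V,V] = ((3)·(3) + (-1)·(-1) + (0)·(0) + (2)·(2) + (-2)·(-2) + (-2)·(-2)) / 5 = 22/5 = 4.4

S is symmetric (S[j,i] = S[i,j]). Assembling:

S = [[7.7667, 0.2],
 [0.2, 4.4]]


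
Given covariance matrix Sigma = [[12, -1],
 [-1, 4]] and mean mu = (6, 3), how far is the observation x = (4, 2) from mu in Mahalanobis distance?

Step 1 — centre the observation: (x - mu) = (-2, -1).

Step 2 — invert Sigma. det(Sigma) = 12·4 - (-1)² = 47.
  Sigma^{-1} = (1/det) · [[d, -b], [-b, a]] = [[0.0851, 0.0213],
 [0.0213, 0.2553]].

Step 3 — form the quadratic (x - mu)^T · Sigma^{-1} · (x - mu):
  Sigma^{-1} · (x - mu) = (-0.1915, -0.2979).
  (x - mu)^T · [Sigma^{-1} · (x - mu)] = (-2)·(-0.1915) + (-1)·(-0.2979) = 0.6809.

Step 4 — take square root: d = √(0.6809) ≈ 0.8251.

d(x, mu) = √(0.6809) ≈ 0.8251


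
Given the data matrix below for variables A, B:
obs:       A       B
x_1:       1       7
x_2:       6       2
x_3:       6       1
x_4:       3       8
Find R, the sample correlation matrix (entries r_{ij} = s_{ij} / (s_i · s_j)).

Step 1 — column means:
  mean(A) = (1 + 6 + 6 + 3) / 4 = 16/4 = 4
  mean(B) = (7 + 2 + 1 + 8) / 4 = 18/4 = 4.5

Step 2 — sample variances and covariances s[i,j] = (1/(n-1)) · Σ_k (x_{k,i} - mean_i) · (x_{k,j} - mean_j), with n-1 = 3:
  s[A,A] = ((-3)·(-3) + (2)·(2) + (2)·(2) + (-1)·(-1)) / 3 = 18/3 = 6
  s[A,B] = ((-3)·(2.5) + (2)·(-2.5) + (2)·(-3.5) + (-1)·(3.5)) / 3 = -23/3 = -7.6667
  s[B,B] = ((2.5)·(2.5) + (-2.5)·(-2.5) + (-3.5)·(-3.5) + (3.5)·(3.5)) / 3 = 37/3 = 12.3333
  Sample standard deviations s_i = √(s[i,i]):
  s(A) = √(6) = 2.4495
  s(B) = √(12.3333) = 3.5119

Step 3 — r_{ij} = s_{ij} / (s_i · s_j):
  r[A,A] = 1 (diagonal).
  r[A,B] = -7.6667 / (2.4495 · 3.5119) = -7.6667 / 8.6023 = -0.8912
  r[B,B] = 1 (diagonal).

R is symmetric with unit diagonal. Assembling:

R = [[1, -0.8912],
 [-0.8912, 1]]


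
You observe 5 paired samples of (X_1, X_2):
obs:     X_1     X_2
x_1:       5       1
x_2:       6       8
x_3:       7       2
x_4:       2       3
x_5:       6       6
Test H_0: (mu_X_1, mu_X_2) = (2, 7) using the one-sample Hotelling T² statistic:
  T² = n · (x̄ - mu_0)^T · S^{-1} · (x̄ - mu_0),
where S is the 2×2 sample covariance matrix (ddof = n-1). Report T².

Step 1 — sample mean vector:
  mean(X_1) = (5 + 6 + 7 + 2 + 6) / 5 = 26/5 = 5.2
  mean(X_2) = (1 + 8 + 2 + 3 + 6) / 5 = 20/5 = 4
  x̄ = (5.2, 4),  deviation x̄ - mu_0 = (5.2, 4) - (2, 7) = (3.2, -3).

Step 2 — sample covariance matrix, S[i,j] = (1/(n-1)) · Σ_k (x_{k,i} - mean_i) · (x_{k,j} - mean_j), divisor n-1 = 4:
  S[X_1,X_1] = ((-0.2)·(-0.2) + (0.8)·(0.8) + (1.8)·(1.8) + (-3.2)·(-3.2) + (0.8)·(0.8)) / 4 = 14.8/4 = 3.7
  S[X_1,X_2] = ((-0.2)·(-3) + (0.8)·(4) + (1.8)·(-2) + (-3.2)·(-1) + (0.8)·(2)) / 4 = 5/4 = 1.25
  S[X_2,X_2] = ((-3)·(-3) + (4)·(4) + (-2)·(-2) + (-1)·(-1) + (2)·(2)) / 4 = 34/4 = 8.5
  S = [[3.7, 1.25],
 [1.25, 8.5]].

Step 3 — invert S. det(S) = 3.7·8.5 - (1.25)² = 29.8875.
  S^{-1} = (1/det) · [[d, -b], [-b, a]] = [[0.2844, -0.0418],
 [-0.0418, 0.1238]].

Step 4 — quadratic form (x̄ - mu_0)^T · S^{-1} · (x̄ - mu_0):
  S^{-1} · (x̄ - mu_0) = (1.0355, -0.5052),
  (x̄ - mu_0)^T · [...] = (3.2)·(1.0355) + (-3)·(-0.5052) = 4.8294.

Step 5 — scale by n: T² = 5 · 4.8294 = 24.1472.

T² ≈ 24.1472


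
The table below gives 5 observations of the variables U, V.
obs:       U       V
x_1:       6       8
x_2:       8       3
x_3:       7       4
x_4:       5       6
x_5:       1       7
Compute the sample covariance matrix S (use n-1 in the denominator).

Step 1 — column means:
  mean(U) = (6 + 8 + 7 + 5 + 1) / 5 = 27/5 = 5.4
  mean(V) = (8 + 3 + 4 + 6 + 7) / 5 = 28/5 = 5.6

Step 2 — sample covariance S[i,j] = (1/(n-1)) · Σ_k (x_{k,i} - mean_i) · (x_{k,j} - mean_j), with n-1 = 4.
  S[U,U] = ((0.6)·(0.6) + (2.6)·(2.6) + (1.6)·(1.6) + (-0.4)·(-0.4) + (-4.4)·(-4.4)) / 4 = 29.2/4 = 7.3
  S[U,V] = ((0.6)·(2.4) + (2.6)·(-2.6) + (1.6)·(-1.6) + (-0.4)·(0.4) + (-4.4)·(1.4)) / 4 = -14.2/4 = -3.55
  S[V,V] = ((2.4)·(2.4) + (-2.6)·(-2.6) + (-1.6)·(-1.6) + (0.4)·(0.4) + (1.4)·(1.4)) / 4 = 17.2/4 = 4.3

S is symmetric (S[j,i] = S[i,j]). Assembling:

S = [[7.3, -3.55],
 [-3.55, 4.3]]


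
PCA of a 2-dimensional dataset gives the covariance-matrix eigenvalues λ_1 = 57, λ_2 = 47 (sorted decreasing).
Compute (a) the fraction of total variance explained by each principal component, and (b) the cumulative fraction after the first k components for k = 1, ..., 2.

Step 1 — total variance = trace(Sigma) = Σ λ_i = 57 + 47 = 104.

Step 2 — fraction explained by component i = λ_i / Σ λ:
  PC1: 57/104 = 0.5481
  PC2: 47/104 = 0.4519

Step 3 — cumulative fraction after k components = (λ_1 + ... + λ_k) / Σ λ:
  k = 1: 57/104 = 0.5481
  k = 2: (57 + 47)/104 = 104/104 = 1

Summary (fraction, with percent):

explained: PC1 0.5481 (54.81%), PC2 0.4519 (45.19%);  cumulative: 0.5481, 1


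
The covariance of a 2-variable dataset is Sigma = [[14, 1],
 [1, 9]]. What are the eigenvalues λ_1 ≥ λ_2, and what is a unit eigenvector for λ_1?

Step 1 — characteristic polynomial of 2×2 Sigma:
  det(Sigma - λI) = λ² - trace · λ + det = 0.
  trace = 14 + 9 = 23, det = 14·9 - (1)² = 125.
Step 2 — discriminant:
  Δ = trace² - 4·det = 529 - 500 = 29.
Step 3 — eigenvalues:
  λ = (trace ± √Δ)/2 = (23 ± 5.3852)/2,
  λ_1 = 14.1926,  λ_2 = 8.8074.

Step 4 — unit eigenvector for λ_1: solve (Sigma - λ_1 I)v = 0. First row:
  (14 - 14.1926)·v_x + (1)·v_y = 0, i.e. (-0.1926)·v_x + (1)·v_y = 0,
  so v ∝ (b, λ_1 - a) = (1, 0.1926) = u.
  ||u|| = √((1)² + (0.1926)²) = √(1.0371) ≈ 1.0184,
  v_1 = u/||u|| ≈ (0.982, 0.1891) (||v_1|| = 1).

λ_1 = 14.1926,  λ_2 = 8.8074;  v_1 ≈ (0.982, 0.1891)


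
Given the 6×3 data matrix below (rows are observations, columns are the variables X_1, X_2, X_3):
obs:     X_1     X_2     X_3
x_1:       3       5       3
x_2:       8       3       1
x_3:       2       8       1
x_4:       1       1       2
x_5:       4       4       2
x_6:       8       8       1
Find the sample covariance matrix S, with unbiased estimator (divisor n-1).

Step 1 — column means:
  mean(X_1) = (3 + 8 + 2 + 1 + 4 + 8) / 6 = 26/6 = 4.3333
  mean(X_2) = (5 + 3 + 8 + 1 + 4 + 8) / 6 = 29/6 = 4.8333
  mean(X_3) = (3 + 1 + 1 + 2 + 2 + 1) / 6 = 10/6 = 1.6667

Step 2 — sample covariance S[i,j] = (1/(n-1)) · Σ_k (x_{k,i} - mean_i) · (x_{k,j} - mean_j), with n-1 = 5.
  S[X_1,X_1] = ((-1.3333)·(-1.3333) + (3.6667)·(3.6667) + (-2.3333)·(-2.3333) + (-3.3333)·(-3.3333) + (-0.3333)·(-0.3333) + (3.6667)·(3.6667)) / 5 = 45.3333/5 = 9.0667
  S[X_1,X_2] = ((-1.3333)·(0.1667) + (3.6667)·(-1.8333) + (-2.3333)·(3.1667) + (-3.3333)·(-3.8333) + (-0.3333)·(-0.8333) + (3.6667)·(3.1667)) / 5 = 10.3333/5 = 2.0667
  S[X_1,X_3] = ((-1.3333)·(1.3333) + (3.6667)·(-0.6667) + (-2.3333)·(-0.6667) + (-3.3333)·(0.3333) + (-0.3333)·(0.3333) + (3.6667)·(-0.6667)) / 5 = -6.3333/5 = -1.2667
  S[X_2,X_2] = ((0.1667)·(0.1667) + (-1.8333)·(-1.8333) + (3.1667)·(3.1667) + (-3.8333)·(-3.8333) + (-0.8333)·(-0.8333) + (3.1667)·(3.1667)) / 5 = 38.8333/5 = 7.7667
  S[X_2,X_3] = ((0.1667)·(1.3333) + (-1.8333)·(-0.6667) + (3.1667)·(-0.6667) + (-3.8333)·(0.3333) + (-0.8333)·(0.3333) + (3.1667)·(-0.6667)) / 5 = -4.3333/5 = -0.8667
  S[X_3,X_3] = ((1.3333)·(1.3333) + (-0.6667)·(-0.6667) + (-0.6667)·(-0.6667) + (0.3333)·(0.3333) + (0.3333)·(0.3333) + (-0.6667)·(-0.6667)) / 5 = 3.3333/5 = 0.6667

S is symmetric (S[j,i] = S[i,j]). Assembling:

S = [[9.0667, 2.0667, -1.2667],
 [2.0667, 7.7667, -0.8667],
 [-1.2667, -0.8667, 0.6667]]


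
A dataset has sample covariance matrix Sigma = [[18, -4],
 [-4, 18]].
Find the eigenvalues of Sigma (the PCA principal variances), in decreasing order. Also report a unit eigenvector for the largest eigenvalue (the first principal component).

Step 1 — characteristic polynomial of 2×2 Sigma:
  det(Sigma - λI) = λ² - trace · λ + det = 0.
  trace = 18 + 18 = 36, det = 18·18 - (-4)² = 308.
Step 2 — discriminant:
  Δ = trace² - 4·det = 1296 - 1232 = 64.
Step 3 — eigenvalues:
  λ = (trace ± √Δ)/2 = (36 ± 8)/2,
  λ_1 = 22,  λ_2 = 14.

Step 4 — unit eigenvector for λ_1: solve (Sigma - λ_1 I)v = 0. First row:
  (18 - 22)·v_x + (-4)·v_y = 0, i.e. (-4)·v_x + (-4)·v_y = 0,
  so v ∝ (b, λ_1 - a) = (-4, 4); multiply by -1 so the first entry is positive: u = (4, -4).
  ||u|| = √((4)² + (-4)²) = √(32) ≈ 5.6569,
  v_1 = u/||u|| ≈ (0.7071, -0.7071) (||v_1|| = 1).

λ_1 = 22,  λ_2 = 14;  v_1 ≈ (0.7071, -0.7071)


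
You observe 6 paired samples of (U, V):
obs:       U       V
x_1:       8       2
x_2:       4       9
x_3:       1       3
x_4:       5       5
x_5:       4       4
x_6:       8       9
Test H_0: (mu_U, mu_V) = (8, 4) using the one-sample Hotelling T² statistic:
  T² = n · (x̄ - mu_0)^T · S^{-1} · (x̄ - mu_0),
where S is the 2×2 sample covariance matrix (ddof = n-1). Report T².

Step 1 — sample mean vector:
  mean(U) = (8 + 4 + 1 + 5 + 4 + 8) / 6 = 30/6 = 5
  mean(V) = (2 + 9 + 3 + 5 + 4 + 9) / 6 = 32/6 = 5.3333
  x̄ = (5, 5.3333),  deviation x̄ - mu_0 = (5, 5.3333) - (8, 4) = (-3, 1.3333).

Step 2 — sample covariance matrix, S[i,j] = (1/(n-1)) · Σ_k (x_{k,i} - mean_i) · (x_{k,j} - mean_j), divisor n-1 = 5:
  S[U,U] = ((3)·(3) + (-1)·(-1) + (-4)·(-4) + (0)·(0) + (-1)·(-1) + (3)·(3)) / 5 = 36/5 = 7.2
  S[U,V] = ((3)·(-3.3333) + (-1)·(3.6667) + (-4)·(-2.3333) + (0)·(-0.3333) + (-1)·(-1.3333) + (3)·(3.6667)) / 5 = 8/5 = 1.6
  S[V,V] = ((-3.3333)·(-3.3333) + (3.6667)·(3.6667) + (-2.3333)·(-2.3333) + (-0.3333)·(-0.3333) + (-1.3333)·(-1.3333) + (3.6667)·(3.6667)) / 5 = 45.3333/5 = 9.0667
  S = [[7.2, 1.6],
 [1.6, 9.0667]].

Step 3 — invert S. det(S) = 7.2·9.0667 - (1.6)² = 62.72.
  S^{-1} = (1/det) · [[d, -b], [-b, a]] = [[0.1446, -0.0255],
 [-0.0255, 0.1148]].

Step 4 — quadratic form (x̄ - mu_0)^T · S^{-1} · (x̄ - mu_0):
  S^{-1} · (x̄ - mu_0) = (-0.4677, 0.2296),
  (x̄ - mu_0)^T · [...] = (-3)·(-0.4677) + (1.3333)·(0.2296) = 1.7092.

Step 5 — scale by n: T² = 6 · 1.7092 = 10.2551.

T² ≈ 10.2551


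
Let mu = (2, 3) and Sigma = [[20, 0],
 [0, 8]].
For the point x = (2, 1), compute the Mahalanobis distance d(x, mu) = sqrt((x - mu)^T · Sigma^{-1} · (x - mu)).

Step 1 — centre the observation: (x - mu) = (0, -2).

Step 2 — invert Sigma. det(Sigma) = 20·8 - (0)² = 160.
  Sigma^{-1} = (1/det) · [[d, -b], [-b, a]] = [[0.05, 0],
 [0, 0.125]].

Step 3 — form the quadratic (x - mu)^T · Sigma^{-1} · (x - mu):
  Sigma^{-1} · (x - mu) = (0, -0.25).
  (x - mu)^T · [Sigma^{-1} · (x - mu)] = (0)·(0) + (-2)·(-0.25) = 0.5.

Step 4 — take square root: d = √(0.5) ≈ 0.7071.

d(x, mu) = √(0.5) ≈ 0.7071


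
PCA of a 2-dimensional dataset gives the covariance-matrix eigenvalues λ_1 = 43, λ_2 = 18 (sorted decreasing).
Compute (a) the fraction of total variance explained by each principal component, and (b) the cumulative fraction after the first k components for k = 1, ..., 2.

Step 1 — total variance = trace(Sigma) = Σ λ_i = 43 + 18 = 61.

Step 2 — fraction explained by component i = λ_i / Σ λ:
  PC1: 43/61 = 0.7049
  PC2: 18/61 = 0.2951

Step 3 — cumulative fraction after k components = (λ_1 + ... + λ_k) / Σ λ:
  k = 1: 43/61 = 0.7049
  k = 2: (43 + 18)/61 = 61/61 = 1

Summary (fraction, with percent):

explained: PC1 0.7049 (70.49%), PC2 0.2951 (29.51%);  cumulative: 0.7049, 1


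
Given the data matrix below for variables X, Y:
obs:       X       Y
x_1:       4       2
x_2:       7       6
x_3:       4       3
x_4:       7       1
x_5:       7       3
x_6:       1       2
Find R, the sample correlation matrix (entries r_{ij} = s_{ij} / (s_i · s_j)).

Step 1 — column means:
  mean(X) = (4 + 7 + 4 + 7 + 7 + 1) / 6 = 30/6 = 5
  mean(Y) = (2 + 6 + 3 + 1 + 3 + 2) / 6 = 17/6 = 2.8333

Step 2 — sample variances and covariances s[i,j] = (1/(n-1)) · Σ_k (x_{k,i} - mean_i) · (x_{k,j} - mean_j), with n-1 = 5:
  s[X,X] = ((-1)·(-1) + (2)·(2) + (-1)·(-1) + (2)·(2) + (2)·(2) + (-4)·(-4)) / 5 = 30/5 = 6
  s[X,Y] = ((-1)·(-0.8333) + (2)·(3.1667) + (-1)·(0.1667) + (2)·(-1.8333) + (2)·(0.1667) + (-4)·(-0.8333)) / 5 = 7/5 = 1.4
  s[Y,Y] = ((-0.8333)·(-0.8333) + (3.1667)·(3.1667) + (0.1667)·(0.1667) + (-1.8333)·(-1.8333) + (0.1667)·(0.1667) + (-0.8333)·(-0.8333)) / 5 = 14.8333/5 = 2.9667
  Sample standard deviations s_i = √(s[i,i]):
  s(X) = √(6) = 2.4495
  s(Y) = √(2.9667) = 1.7224

Step 3 — r_{ij} = s_{ij} / (s_i · s_j):
  r[X,X] = 1 (diagonal).
  r[X,Y] = 1.4 / (2.4495 · 1.7224) = 1.4 / 4.219 = 0.3318
  r[Y,Y] = 1 (diagonal).

R is symmetric with unit diagonal. Assembling:

R = [[1, 0.3318],
 [0.3318, 1]]


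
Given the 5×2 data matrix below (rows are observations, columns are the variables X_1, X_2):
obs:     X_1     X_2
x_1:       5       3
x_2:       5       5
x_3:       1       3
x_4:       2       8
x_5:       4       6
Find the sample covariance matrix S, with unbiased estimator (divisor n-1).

Step 1 — column means:
  mean(X_1) = (5 + 5 + 1 + 2 + 4) / 5 = 17/5 = 3.4
  mean(X_2) = (3 + 5 + 3 + 8 + 6) / 5 = 25/5 = 5

Step 2 — sample covariance S[i,j] = (1/(n-1)) · Σ_k (x_{k,i} - mean_i) · (x_{k,j} - mean_j), with n-1 = 4.
  S[X_1,X_1] = ((1.6)·(1.6) + (1.6)·(1.6) + (-2.4)·(-2.4) + (-1.4)·(-1.4) + (0.6)·(0.6)) / 4 = 13.2/4 = 3.3
  S[X_1,X_2] = ((1.6)·(-2) + (1.6)·(0) + (-2.4)·(-2) + (-1.4)·(3) + (0.6)·(1)) / 4 = -2/4 = -0.5
  S[X_2,X_2] = ((-2)·(-2) + (0)·(0) + (-2)·(-2) + (3)·(3) + (1)·(1)) / 4 = 18/4 = 4.5

S is symmetric (S[j,i] = S[i,j]). Assembling:

S = [[3.3, -0.5],
 [-0.5, 4.5]]


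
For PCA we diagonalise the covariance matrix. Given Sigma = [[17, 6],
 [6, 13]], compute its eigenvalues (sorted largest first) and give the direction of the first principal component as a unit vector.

Step 1 — characteristic polynomial of 2×2 Sigma:
  det(Sigma - λI) = λ² - trace · λ + det = 0.
  trace = 17 + 13 = 30, det = 17·13 - (6)² = 185.
Step 2 — discriminant:
  Δ = trace² - 4·det = 900 - 740 = 160.
Step 3 — eigenvalues:
  λ = (trace ± √Δ)/2 = (30 ± 12.6491)/2,
  λ_1 = 21.3246,  λ_2 = 8.6754.

Step 4 — unit eigenvector for λ_1: solve (Sigma - λ_1 I)v = 0. First row:
  (17 - 21.3246)·v_x + (6)·v_y = 0, i.e. (-4.3246)·v_x + (6)·v_y = 0,
  so v ∝ (b, λ_1 - a) = (6, 4.3246) = u.
  ||u|| = √((6)² + (4.3246)²) = √(54.7018) ≈ 7.3961,
  v_1 = u/||u|| ≈ (0.8112, 0.5847) (||v_1|| = 1).

λ_1 = 21.3246,  λ_2 = 8.6754;  v_1 ≈ (0.8112, 0.5847)


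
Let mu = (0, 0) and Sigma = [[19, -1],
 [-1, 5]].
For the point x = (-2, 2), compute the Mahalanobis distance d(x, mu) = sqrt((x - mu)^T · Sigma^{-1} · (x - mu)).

Step 1 — centre the observation: (x - mu) = (-2, 2).

Step 2 — invert Sigma. det(Sigma) = 19·5 - (-1)² = 94.
  Sigma^{-1} = (1/det) · [[d, -b], [-b, a]] = [[0.0532, 0.0106],
 [0.0106, 0.2021]].

Step 3 — form the quadratic (x - mu)^T · Sigma^{-1} · (x - mu):
  Sigma^{-1} · (x - mu) = (-0.0851, 0.383).
  (x - mu)^T · [Sigma^{-1} · (x - mu)] = (-2)·(-0.0851) + (2)·(0.383) = 0.9362.

Step 4 — take square root: d = √(0.9362) ≈ 0.9676.

d(x, mu) = √(0.9362) ≈ 0.9676


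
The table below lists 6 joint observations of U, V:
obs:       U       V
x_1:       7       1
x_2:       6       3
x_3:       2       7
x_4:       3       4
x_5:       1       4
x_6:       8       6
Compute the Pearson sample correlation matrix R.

Step 1 — column means:
  mean(U) = (7 + 6 + 2 + 3 + 1 + 8) / 6 = 27/6 = 4.5
  mean(V) = (1 + 3 + 7 + 4 + 4 + 6) / 6 = 25/6 = 4.1667

Step 2 — sample variances and covariances s[i,j] = (1/(n-1)) · Σ_k (x_{k,i} - mean_i) · (x_{k,j} - mean_j), with n-1 = 5:
  s[U,U] = ((2.5)·(2.5) + (1.5)·(1.5) + (-2.5)·(-2.5) + (-1.5)·(-1.5) + (-3.5)·(-3.5) + (3.5)·(3.5)) / 5 = 41.5/5 = 8.3
  s[U,V] = ((2.5)·(-3.1667) + (1.5)·(-1.1667) + (-2.5)·(2.8333) + (-1.5)·(-0.1667) + (-3.5)·(-0.1667) + (3.5)·(1.8333)) / 5 = -9.5/5 = -1.9
  s[V,V] = ((-3.1667)·(-3.1667) + (-1.1667)·(-1.1667) + (2.8333)·(2.8333) + (-0.1667)·(-0.1667) + (-0.1667)·(-0.1667) + (1.8333)·(1.8333)) / 5 = 22.8333/5 = 4.5667
  Sample standard deviations s_i = √(s[i,i]):
  s(U) = √(8.3) = 2.881
  s(V) = √(4.5667) = 2.137

Step 3 — r_{ij} = s_{ij} / (s_i · s_j):
  r[U,U] = 1 (diagonal).
  r[U,V] = -1.9 / (2.881 · 2.137) = -1.9 / 6.1566 = -0.3086
  r[V,V] = 1 (diagonal).

R is symmetric with unit diagonal. Assembling:

R = [[1, -0.3086],
 [-0.3086, 1]]


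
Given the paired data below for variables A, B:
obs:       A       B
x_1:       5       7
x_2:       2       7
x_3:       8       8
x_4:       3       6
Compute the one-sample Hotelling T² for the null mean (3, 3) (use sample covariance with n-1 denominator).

Step 1 — sample mean vector:
  mean(A) = (5 + 2 + 8 + 3) / 4 = 18/4 = 4.5
  mean(B) = (7 + 7 + 8 + 6) / 4 = 28/4 = 7
  x̄ = (4.5, 7),  deviation x̄ - mu_0 = (4.5, 7) - (3, 3) = (1.5, 4).

Step 2 — sample covariance matrix, S[i,j] = (1/(n-1)) · Σ_k (x_{k,i} - mean_i) · (x_{k,j} - mean_j), divisor n-1 = 3:
  S[A,A] = ((0.5)·(0.5) + (-2.5)·(-2.5) + (3.5)·(3.5) + (-1.5)·(-1.5)) / 3 = 21/3 = 7
  S[A,B] = ((0.5)·(0) + (-2.5)·(0) + (3.5)·(1) + (-1.5)·(-1)) / 3 = 5/3 = 1.6667
  S[B,B] = ((0)·(0) + (0)·(0) + (1)·(1) + (-1)·(-1)) / 3 = 2/3 = 0.6667
  S = [[7, 1.6667],
 [1.6667, 0.6667]].

Step 3 — invert S. det(S) = 7·0.6667 - (1.6667)² = 1.8889.
  S^{-1} = (1/det) · [[d, -b], [-b, a]] = [[0.3529, -0.8824],
 [-0.8824, 3.7059]].

Step 4 — quadratic form (x̄ - mu_0)^T · S^{-1} · (x̄ - mu_0):
  S^{-1} · (x̄ - mu_0) = (-3, 13.5),
  (x̄ - mu_0)^T · [...] = (1.5)·(-3) + (4)·(13.5) = 49.5.

Step 5 — scale by n: T² = 4 · 49.5 = 198.

T² ≈ 198


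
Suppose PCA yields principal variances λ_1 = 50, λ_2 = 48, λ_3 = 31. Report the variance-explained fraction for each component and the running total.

Step 1 — total variance = trace(Sigma) = Σ λ_i = 50 + 48 + 31 = 129.

Step 2 — fraction explained by component i = λ_i / Σ λ:
  PC1: 50/129 = 0.3876
  PC2: 48/129 = 0.3721
  PC3: 31/129 = 0.2403

Step 3 — cumulative fraction after k components = (λ_1 + ... + λ_k) / Σ λ:
  k = 1: 50/129 = 0.3876
  k = 2: (50 + 48)/129 = 98/129 = 0.7597
  k = 3: (50 + 48 + 31)/129 = 129/129 = 1

Summary (fraction, with percent):

explained: PC1 0.3876 (38.76%), PC2 0.3721 (37.21%), PC3 0.2403 (24.03%);  cumulative: 0.3876, 0.7597, 1


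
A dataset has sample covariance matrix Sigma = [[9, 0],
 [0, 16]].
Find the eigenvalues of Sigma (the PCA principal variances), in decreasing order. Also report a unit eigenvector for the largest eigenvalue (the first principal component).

Step 1 — characteristic polynomial of 2×2 Sigma:
  det(Sigma - λI) = λ² - trace · λ + det = 0.
  trace = 9 + 16 = 25, det = 9·16 - (0)² = 144.
Step 2 — discriminant:
  Δ = trace² - 4·det = 625 - 576 = 49.
Step 3 — eigenvalues:
  λ = (trace ± √Δ)/2 = (25 ± 7)/2,
  λ_1 = 16,  λ_2 = 9.

Step 4 — unit eigenvector for λ_1: Sigma is diagonal, so its eigenvectors are the coordinate axes. λ_1 = 16 is the diagonal entry on the second coordinate axis, hence
  v_1 = (0, 1) (||v_1|| = 1).

λ_1 = 16,  λ_2 = 9;  v_1 ≈ (0, 1)


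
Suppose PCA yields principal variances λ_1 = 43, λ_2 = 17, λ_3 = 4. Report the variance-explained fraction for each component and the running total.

Step 1 — total variance = trace(Sigma) = Σ λ_i = 43 + 17 + 4 = 64.

Step 2 — fraction explained by component i = λ_i / Σ λ:
  PC1: 43/64 = 0.6719
  PC2: 17/64 = 0.2656
  PC3: 4/64 = 0.0625

Step 3 — cumulative fraction after k components = (λ_1 + ... + λ_k) / Σ λ:
  k = 1: 43/64 = 0.6719
  k = 2: (43 + 17)/64 = 60/64 = 0.9375
  k = 3: (43 + 17 + 4)/64 = 64/64 = 1

Summary (fraction, with percent):

explained: PC1 0.6719 (67.19%), PC2 0.2656 (26.56%), PC3 0.0625 (6.25%);  cumulative: 0.6719, 0.9375, 1


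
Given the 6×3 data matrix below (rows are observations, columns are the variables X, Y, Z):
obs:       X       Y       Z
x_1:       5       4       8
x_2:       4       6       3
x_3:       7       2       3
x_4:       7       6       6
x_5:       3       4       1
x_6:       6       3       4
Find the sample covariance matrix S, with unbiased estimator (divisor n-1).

Step 1 — column means:
  mean(X) = (5 + 4 + 7 + 7 + 3 + 6) / 6 = 32/6 = 5.3333
  mean(Y) = (4 + 6 + 2 + 6 + 4 + 3) / 6 = 25/6 = 4.1667
  mean(Z) = (8 + 3 + 3 + 6 + 1 + 4) / 6 = 25/6 = 4.1667

Step 2 — sample covariance S[i,j] = (1/(n-1)) · Σ_k (x_{k,i} - mean_i) · (x_{k,j} - mean_j), with n-1 = 5.
  S[X,X] = ((-0.3333)·(-0.3333) + (-1.3333)·(-1.3333) + (1.6667)·(1.6667) + (1.6667)·(1.6667) + (-2.3333)·(-2.3333) + (0.6667)·(0.6667)) / 5 = 13.3333/5 = 2.6667
  S[X,Y] = ((-0.3333)·(-0.1667) + (-1.3333)·(1.8333) + (1.6667)·(-2.1667) + (1.6667)·(1.8333) + (-2.3333)·(-0.1667) + (0.6667)·(-1.1667)) / 5 = -3.3333/5 = -0.6667
  S[X,Z] = ((-0.3333)·(3.8333) + (-1.3333)·(-1.1667) + (1.6667)·(-1.1667) + (1.6667)·(1.8333) + (-2.3333)·(-3.1667) + (0.6667)·(-0.1667)) / 5 = 8.6667/5 = 1.7333
  S[Y,Y] = ((-0.1667)·(-0.1667) + (1.8333)·(1.8333) + (-2.1667)·(-2.1667) + (1.8333)·(1.8333) + (-0.1667)·(-0.1667) + (-1.1667)·(-1.1667)) / 5 = 12.8333/5 = 2.5667
  S[Y,Z] = ((-0.1667)·(3.8333) + (1.8333)·(-1.1667) + (-2.1667)·(-1.1667) + (1.8333)·(1.8333) + (-0.1667)·(-3.1667) + (-1.1667)·(-0.1667)) / 5 = 3.8333/5 = 0.7667
  S[Z,Z] = ((3.8333)·(3.8333) + (-1.1667)·(-1.1667) + (-1.1667)·(-1.1667) + (1.8333)·(1.8333) + (-3.1667)·(-3.1667) + (-0.1667)·(-0.1667)) / 5 = 30.8333/5 = 6.1667

S is symmetric (S[j,i] = S[i,j]). Assembling:

S = [[2.6667, -0.6667, 1.7333],
 [-0.6667, 2.5667, 0.7667],
 [1.7333, 0.7667, 6.1667]]


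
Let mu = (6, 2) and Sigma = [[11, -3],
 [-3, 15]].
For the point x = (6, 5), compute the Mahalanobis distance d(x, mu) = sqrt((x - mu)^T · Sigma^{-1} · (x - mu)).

Step 1 — centre the observation: (x - mu) = (0, 3).

Step 2 — invert Sigma. det(Sigma) = 11·15 - (-3)² = 156.
  Sigma^{-1} = (1/det) · [[d, -b], [-b, a]] = [[0.0962, 0.0192],
 [0.0192, 0.0705]].

Step 3 — form the quadratic (x - mu)^T · Sigma^{-1} · (x - mu):
  Sigma^{-1} · (x - mu) = (0.0577, 0.2115).
  (x - mu)^T · [Sigma^{-1} · (x - mu)] = (0)·(0.0577) + (3)·(0.2115) = 0.6346.

Step 4 — take square root: d = √(0.6346) ≈ 0.7966.

d(x, mu) = √(0.6346) ≈ 0.7966


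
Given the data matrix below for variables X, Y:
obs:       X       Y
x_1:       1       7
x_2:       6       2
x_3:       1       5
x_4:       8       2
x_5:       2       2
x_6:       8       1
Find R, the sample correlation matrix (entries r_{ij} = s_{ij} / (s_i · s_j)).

Step 1 — column means:
  mean(X) = (1 + 6 + 1 + 8 + 2 + 8) / 6 = 26/6 = 4.3333
  mean(Y) = (7 + 2 + 5 + 2 + 2 + 1) / 6 = 19/6 = 3.1667

Step 2 — sample variances and covariances s[i,j] = (1/(n-1)) · Σ_k (x_{k,i} - mean_i) · (x_{k,j} - mean_j), with n-1 = 5:
  s[X,X] = ((-3.3333)·(-3.3333) + (1.6667)·(1.6667) + (-3.3333)·(-3.3333) + (3.6667)·(3.6667) + (-2.3333)·(-2.3333) + (3.6667)·(3.6667)) / 5 = 57.3333/5 = 11.4667
  s[X,Y] = ((-3.3333)·(3.8333) + (1.6667)·(-1.1667) + (-3.3333)·(1.8333) + (3.6667)·(-1.1667) + (-2.3333)·(-1.1667) + (3.6667)·(-2.1667)) / 5 = -30.3333/5 = -6.0667
  s[Y,Y] = ((3.8333)·(3.8333) + (-1.1667)·(-1.1667) + (1.8333)·(1.8333) + (-1.1667)·(-1.1667) + (-1.1667)·(-1.1667) + (-2.1667)·(-2.1667)) / 5 = 26.8333/5 = 5.3667
  Sample standard deviations s_i = √(s[i,i]):
  s(X) = √(11.4667) = 3.3862
  s(Y) = √(5.3667) = 2.3166

Step 3 — r_{ij} = s_{ij} / (s_i · s_j):
  r[X,X] = 1 (diagonal).
  r[X,Y] = -6.0667 / (3.3862 · 2.3166) = -6.0667 / 7.8446 = -0.7734
  r[Y,Y] = 1 (diagonal).

R is symmetric with unit diagonal. Assembling:

R = [[1, -0.7734],
 [-0.7734, 1]]


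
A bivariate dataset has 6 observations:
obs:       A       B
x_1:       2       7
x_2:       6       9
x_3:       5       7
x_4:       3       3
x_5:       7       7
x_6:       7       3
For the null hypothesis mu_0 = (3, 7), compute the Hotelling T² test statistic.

Step 1 — sample mean vector:
  mean(A) = (2 + 6 + 5 + 3 + 7 + 7) / 6 = 30/6 = 5
  mean(B) = (7 + 9 + 7 + 3 + 7 + 3) / 6 = 36/6 = 6
  x̄ = (5, 6),  deviation x̄ - mu_0 = (5, 6) - (3, 7) = (2, -1).

Step 2 — sample covariance matrix, S[i,j] = (1/(n-1)) · Σ_k (x_{k,i} - mean_i) · (x_{k,j} - mean_j), divisor n-1 = 5:
  S[A,A] = ((-3)·(-3) + (1)·(1) + (0)·(0) + (-2)·(-2) + (2)·(2) + (2)·(2)) / 5 = 22/5 = 4.4
  S[A,B] = ((-3)·(1) + (1)·(3) + (0)·(1) + (-2)·(-3) + (2)·(1) + (2)·(-3)) / 5 = 2/5 = 0.4
  S[B,B] = ((1)·(1) + (3)·(3) + (1)·(1) + (-3)·(-3) + (1)·(1) + (-3)·(-3)) / 5 = 30/5 = 6
  S = [[4.4, 0.4],
 [0.4, 6]].

Step 3 — invert S. det(S) = 4.4·6 - (0.4)² = 26.24.
  S^{-1} = (1/det) · [[d, -b], [-b, a]] = [[0.2287, -0.0152],
 [-0.0152, 0.1677]].

Step 4 — quadratic form (x̄ - mu_0)^T · S^{-1} · (x̄ - mu_0):
  S^{-1} · (x̄ - mu_0) = (0.4726, -0.1982),
  (x̄ - mu_0)^T · [...] = (2)·(0.4726) + (-1)·(-0.1982) = 1.1433.

Step 5 — scale by n: T² = 6 · 1.1433 = 6.8598.

T² ≈ 6.8598


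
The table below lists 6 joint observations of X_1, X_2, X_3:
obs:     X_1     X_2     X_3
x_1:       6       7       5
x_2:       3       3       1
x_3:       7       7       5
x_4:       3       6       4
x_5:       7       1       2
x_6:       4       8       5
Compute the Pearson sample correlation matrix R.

Step 1 — column means:
  mean(X_1) = (6 + 3 + 7 + 3 + 7 + 4) / 6 = 30/6 = 5
  mean(X_2) = (7 + 3 + 7 + 6 + 1 + 8) / 6 = 32/6 = 5.3333
  mean(X_3) = (5 + 1 + 5 + 4 + 2 + 5) / 6 = 22/6 = 3.6667

Step 2 — sample variances and covariances s[i,j] = (1/(n-1)) · Σ_k (x_{k,i} - mean_i) · (x_{k,j} - mean_j), with n-1 = 5:
  s[X_1,X_1] = ((1)·(1) + (-2)·(-2) + (2)·(2) + (-2)·(-2) + (2)·(2) + (-1)·(-1)) / 5 = 18/5 = 3.6
  s[X_1,X_2] = ((1)·(1.6667) + (-2)·(-2.3333) + (2)·(1.6667) + (-2)·(0.6667) + (2)·(-4.3333) + (-1)·(2.6667)) / 5 = -3/5 = -0.6
  s[X_1,X_3] = ((1)·(1.3333) + (-2)·(-2.6667) + (2)·(1.3333) + (-2)·(0.3333) + (2)·(-1.6667) + (-1)·(1.3333)) / 5 = 4/5 = 0.8
  s[X_2,X_2] = ((1.6667)·(1.6667) + (-2.3333)·(-2.3333) + (1.6667)·(1.6667) + (0.6667)·(0.6667) + (-4.3333)·(-4.3333) + (2.6667)·(2.6667)) / 5 = 37.3333/5 = 7.4667
  s[X_2,X_3] = ((1.6667)·(1.3333) + (-2.3333)·(-2.6667) + (1.6667)·(1.3333) + (0.6667)·(0.3333) + (-4.3333)·(-1.6667) + (2.6667)·(1.3333)) / 5 = 21.6667/5 = 4.3333
  s[X_3,X_3] = ((1.3333)·(1.3333) + (-2.6667)·(-2.6667) + (1.3333)·(1.3333) + (0.3333)·(0.3333) + (-1.6667)·(-1.6667) + (1.3333)·(1.3333)) / 5 = 15.3333/5 = 3.0667
  Sample standard deviations s_i = √(s[i,i]):
  s(X_1) = √(3.6) = 1.8974
  s(X_2) = √(7.4667) = 2.7325
  s(X_3) = √(3.0667) = 1.7512

Step 3 — r_{ij} = s_{ij} / (s_i · s_j):
  r[X_1,X_1] = 1 (diagonal).
  r[X_1,X_2] = -0.6 / (1.8974 · 2.7325) = -0.6 / 5.1846 = -0.1157
  r[X_1,X_3] = 0.8 / (1.8974 · 1.7512) = 0.8 / 3.3226 = 0.2408
  r[X_2,X_2] = 1 (diagonal).
  r[X_2,X_3] = 4.3333 / (2.7325 · 1.7512) = 4.3333 / 4.7852 = 0.9056
  r[X_3,X_3] = 1 (diagonal).

R is symmetric with unit diagonal. Assembling:

R = [[1, -0.1157, 0.2408],
 [-0.1157, 1, 0.9056],
 [0.2408, 0.9056, 1]]


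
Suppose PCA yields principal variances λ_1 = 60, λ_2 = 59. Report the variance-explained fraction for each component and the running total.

Step 1 — total variance = trace(Sigma) = Σ λ_i = 60 + 59 = 119.

Step 2 — fraction explained by component i = λ_i / Σ λ:
  PC1: 60/119 = 0.5042
  PC2: 59/119 = 0.4958

Step 3 — cumulative fraction after k components = (λ_1 + ... + λ_k) / Σ λ:
  k = 1: 60/119 = 0.5042
  k = 2: (60 + 59)/119 = 119/119 = 1

Summary (fraction, with percent):

explained: PC1 0.5042 (50.42%), PC2 0.4958 (49.58%);  cumulative: 0.5042, 1


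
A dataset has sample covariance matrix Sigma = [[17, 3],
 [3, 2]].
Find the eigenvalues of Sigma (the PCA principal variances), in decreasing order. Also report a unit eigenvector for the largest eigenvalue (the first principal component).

Step 1 — characteristic polynomial of 2×2 Sigma:
  det(Sigma - λI) = λ² - trace · λ + det = 0.
  trace = 17 + 2 = 19, det = 17·2 - (3)² = 25.
Step 2 — discriminant:
  Δ = trace² - 4·det = 361 - 100 = 261.
Step 3 — eigenvalues:
  λ = (trace ± √Δ)/2 = (19 ± 16.1555)/2,
  λ_1 = 17.5777,  λ_2 = 1.4223.

Step 4 — unit eigenvector for λ_1: solve (Sigma - λ_1 I)v = 0. First row:
  (17 - 17.5777)·v_x + (3)·v_y = 0, i.e. (-0.5777)·v_x + (3)·v_y = 0,
  so v ∝ (b, λ_1 - a) = (3, 0.5777) = u.
  ||u|| = √((3)² + (0.5777)²) = √(9.3338) ≈ 3.0551,
  v_1 = u/||u|| ≈ (0.982, 0.1891) (||v_1|| = 1).

λ_1 = 17.5777,  λ_2 = 1.4223;  v_1 ≈ (0.982, 0.1891)


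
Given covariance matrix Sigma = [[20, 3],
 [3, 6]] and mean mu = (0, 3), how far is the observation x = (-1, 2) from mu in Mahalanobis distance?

Step 1 — centre the observation: (x - mu) = (-1, -1).

Step 2 — invert Sigma. det(Sigma) = 20·6 - (3)² = 111.
  Sigma^{-1} = (1/det) · [[d, -b], [-b, a]] = [[0.0541, -0.027],
 [-0.027, 0.1802]].

Step 3 — form the quadratic (x - mu)^T · Sigma^{-1} · (x - mu):
  Sigma^{-1} · (x - mu) = (-0.027, -0.1532).
  (x - mu)^T · [Sigma^{-1} · (x - mu)] = (-1)·(-0.027) + (-1)·(-0.1532) = 0.1802.

Step 4 — take square root: d = √(0.1802) ≈ 0.4245.

d(x, mu) = √(0.1802) ≈ 0.4245


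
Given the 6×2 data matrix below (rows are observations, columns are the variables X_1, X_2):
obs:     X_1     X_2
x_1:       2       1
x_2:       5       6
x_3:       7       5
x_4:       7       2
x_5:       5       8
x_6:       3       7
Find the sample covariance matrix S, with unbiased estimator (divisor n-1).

Step 1 — column means:
  mean(X_1) = (2 + 5 + 7 + 7 + 5 + 3) / 6 = 29/6 = 4.8333
  mean(X_2) = (1 + 6 + 5 + 2 + 8 + 7) / 6 = 29/6 = 4.8333

Step 2 — sample covariance S[i,j] = (1/(n-1)) · Σ_k (x_{k,i} - mean_i) · (x_{k,j} - mean_j), with n-1 = 5.
  S[X_1,X_1] = ((-2.8333)·(-2.8333) + (0.1667)·(0.1667) + (2.1667)·(2.1667) + (2.1667)·(2.1667) + (0.1667)·(0.1667) + (-1.8333)·(-1.8333)) / 5 = 20.8333/5 = 4.1667
  S[X_1,X_2] = ((-2.8333)·(-3.8333) + (0.1667)·(1.1667) + (2.1667)·(0.1667) + (2.1667)·(-2.8333) + (0.1667)·(3.1667) + (-1.8333)·(2.1667)) / 5 = 1.8333/5 = 0.3667
  S[X_2,X_2] = ((-3.8333)·(-3.8333) + (1.1667)·(1.1667) + (0.1667)·(0.1667) + (-2.8333)·(-2.8333) + (3.1667)·(3.1667) + (2.1667)·(2.1667)) / 5 = 38.8333/5 = 7.7667

S is symmetric (S[j,i] = S[i,j]). Assembling:

S = [[4.1667, 0.3667],
 [0.3667, 7.7667]]


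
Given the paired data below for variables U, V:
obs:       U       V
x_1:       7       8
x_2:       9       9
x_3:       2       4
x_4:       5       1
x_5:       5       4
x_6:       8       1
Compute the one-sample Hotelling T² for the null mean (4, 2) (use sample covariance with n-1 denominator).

Step 1 — sample mean vector:
  mean(U) = (7 + 9 + 2 + 5 + 5 + 8) / 6 = 36/6 = 6
  mean(V) = (8 + 9 + 4 + 1 + 4 + 1) / 6 = 27/6 = 4.5
  x̄ = (6, 4.5),  deviation x̄ - mu_0 = (6, 4.5) - (4, 2) = (2, 2.5).

Step 2 — sample covariance matrix, S[i,j] = (1/(n-1)) · Σ_k (x_{k,i} - mean_i) · (x_{k,j} - mean_j), divisor n-1 = 5:
  S[U,U] = ((1)·(1) + (3)·(3) + (-4)·(-4) + (-1)·(-1) + (-1)·(-1) + (2)·(2)) / 5 = 32/5 = 6.4
  S[U,V] = ((1)·(3.5) + (3)·(4.5) + (-4)·(-0.5) + (-1)·(-3.5) + (-1)·(-0.5) + (2)·(-3.5)) / 5 = 16/5 = 3.2
  S[V,V] = ((3.5)·(3.5) + (4.5)·(4.5) + (-0.5)·(-0.5) + (-3.5)·(-3.5) + (-0.5)·(-0.5) + (-3.5)·(-3.5)) / 5 = 57.5/5 = 11.5
  S = [[6.4, 3.2],
 [3.2, 11.5]].

Step 3 — invert S. det(S) = 6.4·11.5 - (3.2)² = 63.36.
  S^{-1} = (1/det) · [[d, -b], [-b, a]] = [[0.1815, -0.0505],
 [-0.0505, 0.101]].

Step 4 — quadratic form (x̄ - mu_0)^T · S^{-1} · (x̄ - mu_0):
  S^{-1} · (x̄ - mu_0) = (0.2367, 0.1515),
  (x̄ - mu_0)^T · [...] = (2)·(0.2367) + (2.5)·(0.1515) = 0.8523.

Step 5 — scale by n: T² = 6 · 0.8523 = 5.1136.

T² ≈ 5.1136


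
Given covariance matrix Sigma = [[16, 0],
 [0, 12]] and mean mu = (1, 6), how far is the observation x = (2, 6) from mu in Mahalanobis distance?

Step 1 — centre the observation: (x - mu) = (1, 0).

Step 2 — invert Sigma. det(Sigma) = 16·12 - (0)² = 192.
  Sigma^{-1} = (1/det) · [[d, -b], [-b, a]] = [[0.0625, 0],
 [0, 0.0833]].

Step 3 — form the quadratic (x - mu)^T · Sigma^{-1} · (x - mu):
  Sigma^{-1} · (x - mu) = (0.0625, 0).
  (x - mu)^T · [Sigma^{-1} · (x - mu)] = (1)·(0.0625) + (0)·(0) = 0.0625.

Step 4 — take square root: d = √(0.0625) ≈ 0.25.

d(x, mu) = √(0.0625) ≈ 0.25


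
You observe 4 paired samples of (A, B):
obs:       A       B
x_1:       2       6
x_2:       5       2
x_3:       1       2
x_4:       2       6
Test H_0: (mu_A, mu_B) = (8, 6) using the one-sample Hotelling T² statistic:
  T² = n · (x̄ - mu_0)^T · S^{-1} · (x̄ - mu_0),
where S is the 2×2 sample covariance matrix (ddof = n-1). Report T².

Step 1 — sample mean vector:
  mean(A) = (2 + 5 + 1 + 2) / 4 = 10/4 = 2.5
  mean(B) = (6 + 2 + 2 + 6) / 4 = 16/4 = 4
  x̄ = (2.5, 4),  deviation x̄ - mu_0 = (2.5, 4) - (8, 6) = (-5.5, -2).

Step 2 — sample covariance matrix, S[i,j] = (1/(n-1)) · Σ_k (x_{k,i} - mean_i) · (x_{k,j} - mean_j), divisor n-1 = 3:
  S[A,A] = ((-0.5)·(-0.5) + (2.5)·(2.5) + (-1.5)·(-1.5) + (-0.5)·(-0.5)) / 3 = 9/3 = 3
  S[A,B] = ((-0.5)·(2) + (2.5)·(-2) + (-1.5)·(-2) + (-0.5)·(2)) / 3 = -4/3 = -1.3333
  S[B,B] = ((2)·(2) + (-2)·(-2) + (-2)·(-2) + (2)·(2)) / 3 = 16/3 = 5.3333
  S = [[3, -1.3333],
 [-1.3333, 5.3333]].

Step 3 — invert S. det(S) = 3·5.3333 - (-1.3333)² = 14.2222.
  S^{-1} = (1/det) · [[d, -b], [-b, a]] = [[0.375, 0.0938],
 [0.0938, 0.2109]].

Step 4 — quadratic form (x̄ - mu_0)^T · S^{-1} · (x̄ - mu_0):
  S^{-1} · (x̄ - mu_0) = (-2.25, -0.9375),
  (x̄ - mu_0)^T · [...] = (-5.5)·(-2.25) + (-2)·(-0.9375) = 14.25.

Step 5 — scale by n: T² = 4 · 14.25 = 57.

T² ≈ 57


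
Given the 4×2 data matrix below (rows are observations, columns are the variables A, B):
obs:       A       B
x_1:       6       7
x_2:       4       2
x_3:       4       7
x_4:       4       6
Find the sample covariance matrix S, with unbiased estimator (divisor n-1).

Step 1 — column means:
  mean(A) = (6 + 4 + 4 + 4) / 4 = 18/4 = 4.5
  mean(B) = (7 + 2 + 7 + 6) / 4 = 22/4 = 5.5

Step 2 — sample covariance S[i,j] = (1/(n-1)) · Σ_k (x_{k,i} - mean_i) · (x_{k,j} - mean_j), with n-1 = 3.
  S[A,A] = ((1.5)·(1.5) + (-0.5)·(-0.5) + (-0.5)·(-0.5) + (-0.5)·(-0.5)) / 3 = 3/3 = 1
  S[A,B] = ((1.5)·(1.5) + (-0.5)·(-3.5) + (-0.5)·(1.5) + (-0.5)·(0.5)) / 3 = 3/3 = 1
  S[B,B] = ((1.5)·(1.5) + (-3.5)·(-3.5) + (1.5)·(1.5) + (0.5)·(0.5)) / 3 = 17/3 = 5.6667

S is symmetric (S[j,i] = S[i,j]). Assembling:

S = [[1, 1],
 [1, 5.6667]]


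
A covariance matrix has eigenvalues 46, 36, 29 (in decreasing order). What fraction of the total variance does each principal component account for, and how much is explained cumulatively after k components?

Step 1 — total variance = trace(Sigma) = Σ λ_i = 46 + 36 + 29 = 111.

Step 2 — fraction explained by component i = λ_i / Σ λ:
  PC1: 46/111 = 0.4144
  PC2: 36/111 = 0.3243
  PC3: 29/111 = 0.2613

Step 3 — cumulative fraction after k components = (λ_1 + ... + λ_k) / Σ λ:
  k = 1: 46/111 = 0.4144
  k = 2: (46 + 36)/111 = 82/111 = 0.7387
  k = 3: (46 + 36 + 29)/111 = 111/111 = 1

Summary (fraction, with percent):

explained: PC1 0.4144 (41.44%), PC2 0.3243 (32.43%), PC3 0.2613 (26.13%);  cumulative: 0.4144, 0.7387, 1


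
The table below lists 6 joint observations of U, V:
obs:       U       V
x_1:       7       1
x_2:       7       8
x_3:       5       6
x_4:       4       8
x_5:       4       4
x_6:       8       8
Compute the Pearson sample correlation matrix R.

Step 1 — column means:
  mean(U) = (7 + 7 + 5 + 4 + 4 + 8) / 6 = 35/6 = 5.8333
  mean(V) = (1 + 8 + 6 + 8 + 4 + 8) / 6 = 35/6 = 5.8333

Step 2 — sample variances and covariances s[i,j] = (1/(n-1)) · Σ_k (x_{k,i} - mean_i) · (x_{k,j} - mean_j), with n-1 = 5:
  s[U,U] = ((1.1667)·(1.1667) + (1.1667)·(1.1667) + (-0.8333)·(-0.8333) + (-1.8333)·(-1.8333) + (-1.8333)·(-1.8333) + (2.1667)·(2.1667)) / 5 = 14.8333/5 = 2.9667
  s[U,V] = ((1.1667)·(-4.8333) + (1.1667)·(2.1667) + (-0.8333)·(0.1667) + (-1.8333)·(2.1667) + (-1.8333)·(-1.8333) + (2.1667)·(2.1667)) / 5 = 0.8333/5 = 0.1667
  s[V,V] = ((-4.8333)·(-4.8333) + (2.1667)·(2.1667) + (0.1667)·(0.1667) + (2.1667)·(2.1667) + (-1.8333)·(-1.8333) + (2.1667)·(2.1667)) / 5 = 40.8333/5 = 8.1667
  Sample standard deviations s_i = √(s[i,i]):
  s(U) = √(2.9667) = 1.7224
  s(V) = √(8.1667) = 2.8577

Step 3 — r_{ij} = s_{ij} / (s_i · s_j):
  r[U,U] = 1 (diagonal).
  r[U,V] = 0.1667 / (1.7224 · 2.8577) = 0.1667 / 4.9222 = 0.0339
  r[V,V] = 1 (diagonal).

R is symmetric with unit diagonal. Assembling:

R = [[1, 0.0339],
 [0.0339, 1]]


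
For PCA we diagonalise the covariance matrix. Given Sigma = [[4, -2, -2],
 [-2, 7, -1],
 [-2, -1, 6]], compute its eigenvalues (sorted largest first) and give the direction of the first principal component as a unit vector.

Step 1 — characteristic polynomial p(λ) = det(λI - Sigma) = λ³ - tr·λ² + c_1·λ - det, where tr = trace, c_1 = sum of the principal 2×2 minors, det = det(Sigma):
  tr = 4 + 7 + 6 = 17,
  c_1 = (4·7 - (-2)²) + (4·6 - (-2)²) + (7·6 - (-1)²) = 24 + 20 + 41 = 85,
  det = 4·(7·6 - (-1)²) - (-2)·((-2)·6 - (-1)·(-2)) + (-2)·((-2)·(-1) - 7·(-2)) = 4·(41) - (-2)·(-14) + (-2)·(16) = 104.
  So p(λ) = λ³ - 17λ² + 85λ - 104.
Step 2 — look for an integer root (rational root theorem: any rational root is an integer divisor of 104). Testing λ = 8:
  p(8) = 512 - 1088 + 680 - 104 = 0  ✓
  Dividing out (λ - 8): p(λ) = (λ - 8)(λ² - 9λ + 13).
Step 3 — remaining eigenvalues from the quadratic λ² - 9λ + 13 = 0:
  Δ = 9² - 4·13 = 81 - 52 = 29,  λ = (9 ± √29)/2 = (9 ± 5.3852)/2 ≈ 7.1926 or 1.8074.
  Sorted: λ_1 = 8,  λ_2 = 7.1926,  λ_3 = 1.8074  (check: sum = 17 = tr ✓).

Step 4 — unit eigenvector for λ_1 = 8: v spans the null space of (Sigma - λ_1 I), whose rows are
  r_1 = (-4, -2, -2),  r_2 = (-2, -1, -1),  r_3 = (-2, -1, -2).
  v is orthogonal to every row, so take v ∝ r_1 × r_3 = ((-2)·(-2) - (-2)·(-1), (-2)·(-2) - (-4)·(-2), (-4)·(-1) - (-2)·(-2)) = (2, -4, 0).
  Rescale (divide by 2): u = (1, -2, 0).
  ||u|| = √((1)² + (-2)² + (0)²) = √(5) ≈ 2.2361,  v_1 = u/||u|| ≈ (0.4472, -0.8944, 0) (||v_1|| = 1).

λ_1 = 8,  λ_2 = 7.1926,  λ_3 = 1.8074;  v_1 ≈ (0.4472, -0.8944, 0)


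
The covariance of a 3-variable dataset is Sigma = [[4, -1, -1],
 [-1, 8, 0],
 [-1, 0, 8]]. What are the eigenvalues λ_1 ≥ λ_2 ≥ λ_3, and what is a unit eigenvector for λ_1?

Step 1 — characteristic polynomial p(λ) = det(λI - Sigma) = λ³ - tr·λ² + c_1·λ - det, where tr = trace, c_1 = sum of the principal 2×2 minors, det = det(Sigma):
  tr = 4 + 8 + 8 = 20,
  c_1 = (4·8 - (-1)²) + (4·8 - (-1)²) + (8·8 - (0)²) = 31 + 31 + 64 = 126,
  det = 4·(8·8 - (0)²) - (-1)·((-1)·8 - (0)·(-1)) + (-1)·((-1)·(0) - 8·(-1)) = 4·(64) - (-1)·(-8) + (-1)·(8) = 240.
  So p(λ) = λ³ - 20λ² + 126λ - 240.
Step 2 — look for an integer root (rational root theorem: any rational root is an integer divisor of 240). Testing λ = 8:
  p(8) = 512 - 1280 + 1008 - 240 = 0  ✓
  Dividing out (λ - 8): p(λ) = (λ - 8)(λ² - 12λ + 30).
Step 3 — remaining eigenvalues from the quadratic λ² - 12λ + 30 = 0:
  Δ = 12² - 4·30 = 144 - 120 = 24,  λ = (12 ± √24)/2 = (12 ± 4.899)/2 ≈ 8.4495 or 3.5505.
  Sorted: λ_1 = 8.4495,  λ_2 = 8,  λ_3 = 3.5505  (check: sum = 20 = tr ✓).

Step 4 — unit eigenvector for λ_1 ≈ 8.4495: v spans the null space of (Sigma - λ_1 I), whose rows are
  r_1 = (-4.4495, -1, -1),  r_2 = (-1, -0.4495, 0),  r_3 = (-1, 0, -0.4495).
  v is orthogonal to every row, so take v ∝ r_1 × r_2 = ((-1)·(0) - (-1)·(-0.4495), (-1)·(-1) - (-4.4495)·(0), (-4.4495)·(-0.4495) - (-1)·(-1)) ≈ (-0.4495, 1, 1).
  Rescale (multiply by -1 so the first nonzero entry is positive): u = (0.4495, -1, -1).
  ||u|| = √((0.4495)² + (-1)² + (-1)²) = √(2.202) ≈ 1.4839,  v_1 = u/||u|| ≈ (0.3029, -0.6739, -0.6739) (||v_1|| = 1).

λ_1 = 8.4495,  λ_2 = 8,  λ_3 = 3.5505;  v_1 ≈ (0.3029, -0.6739, -0.6739)
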